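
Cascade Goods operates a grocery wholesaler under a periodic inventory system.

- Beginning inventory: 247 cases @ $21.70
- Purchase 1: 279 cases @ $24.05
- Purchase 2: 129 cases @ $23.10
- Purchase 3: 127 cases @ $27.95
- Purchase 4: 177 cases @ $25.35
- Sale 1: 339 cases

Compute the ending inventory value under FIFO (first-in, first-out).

Ending inventory = $15,513.85

Sale 1 (339) [FIFO — oldest first]: 247 @ $21.70 + 92 @ $24.05 = $7,572.50
Ending inventory: 187 @ $24.05 + 129 @ $23.10 + 127 @ $27.95 + 177 @ $25.35 = $15,513.85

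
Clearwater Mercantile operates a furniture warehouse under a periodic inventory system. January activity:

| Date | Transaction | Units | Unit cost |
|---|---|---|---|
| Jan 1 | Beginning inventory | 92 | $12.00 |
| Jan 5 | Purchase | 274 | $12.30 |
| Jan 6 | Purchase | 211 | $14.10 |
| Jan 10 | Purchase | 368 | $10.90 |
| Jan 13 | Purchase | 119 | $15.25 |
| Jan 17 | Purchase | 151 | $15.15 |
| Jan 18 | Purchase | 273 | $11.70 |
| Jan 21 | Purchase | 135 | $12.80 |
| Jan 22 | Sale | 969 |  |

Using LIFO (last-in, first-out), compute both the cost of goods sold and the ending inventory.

Jan 22, 969 sold [LIFO — newest first]: 135 @ $12.80 + 273 @ $11.70 + 151 @ $15.15 + 119 @ $15.25 + 291 @ $10.90 = $12,196.40
Ending inventory: 92 @ $12.00 + 274 @ $12.30 + 211 @ $14.10 + 77 @ $10.90 = $8,288.60

COGS = $12,196.40; ending inventory = $8,288.60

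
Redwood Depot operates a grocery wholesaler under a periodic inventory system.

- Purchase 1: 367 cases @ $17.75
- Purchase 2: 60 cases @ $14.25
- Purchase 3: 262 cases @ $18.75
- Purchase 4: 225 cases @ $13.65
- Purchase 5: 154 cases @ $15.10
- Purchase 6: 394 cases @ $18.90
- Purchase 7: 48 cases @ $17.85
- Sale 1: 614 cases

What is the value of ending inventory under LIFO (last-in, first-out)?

Ending inventory = $15,107.30

Sale 1 (614) [LIFO — newest first]: 48 @ $17.85 + 394 @ $18.90 + 154 @ $15.10 + 18 @ $13.65 = $10,874.50
Ending inventory: 367 @ $17.75 + 60 @ $14.25 + 262 @ $18.75 + 207 @ $13.65 = $15,107.30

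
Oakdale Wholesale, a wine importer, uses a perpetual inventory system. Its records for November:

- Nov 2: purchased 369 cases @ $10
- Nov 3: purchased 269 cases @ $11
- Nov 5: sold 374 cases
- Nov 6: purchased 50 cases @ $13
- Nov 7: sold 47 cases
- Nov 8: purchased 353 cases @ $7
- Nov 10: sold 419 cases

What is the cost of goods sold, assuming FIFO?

COGS = $8,363

Nov 5, 374 sold [FIFO — oldest first]: 369 @ $10 + 5 @ $11 = $3,745
Nov 7, 47 sold [FIFO — oldest first]: 47 @ $11 = $517
Nov 10, 419 sold [FIFO — oldest first]: 217 @ $11 + 50 @ $13 + 152 @ $7 = $4,101
Total COGS = $3,745 + $517 + $4,101 = $8,363
Ending inventory: 201 @ $7 = $1,407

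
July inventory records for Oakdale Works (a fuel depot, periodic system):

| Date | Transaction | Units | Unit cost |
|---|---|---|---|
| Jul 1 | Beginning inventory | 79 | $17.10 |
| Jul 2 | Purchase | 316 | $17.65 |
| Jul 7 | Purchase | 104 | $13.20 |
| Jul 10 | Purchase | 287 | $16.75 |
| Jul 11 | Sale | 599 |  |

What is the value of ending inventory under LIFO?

Jul 11, 599 sold [LIFO — newest first]: 287 @ $16.75 + 104 @ $13.20 + 208 @ $17.65 = $9,851.25
Ending inventory: 79 @ $17.10 + 108 @ $17.65 = $3,257.10
Check: goods available $13,108.35 = COGS $9,851.25 + ending $3,257.10

Ending inventory = $3,257.10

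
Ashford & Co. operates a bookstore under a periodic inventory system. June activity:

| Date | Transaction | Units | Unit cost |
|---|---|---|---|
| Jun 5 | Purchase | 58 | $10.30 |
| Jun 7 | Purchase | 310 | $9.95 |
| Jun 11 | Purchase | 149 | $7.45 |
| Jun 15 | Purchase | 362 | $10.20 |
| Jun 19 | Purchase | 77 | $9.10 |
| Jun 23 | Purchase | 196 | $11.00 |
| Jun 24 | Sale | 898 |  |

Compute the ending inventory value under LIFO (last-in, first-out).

Ending inventory = $2,547.60

Jun 24, 898 sold [LIFO — newest first]: 196 @ $11.00 + 77 @ $9.10 + 362 @ $10.20 + 149 @ $7.45 + 114 @ $9.95 = $8,793.45
Ending inventory: 58 @ $10.30 + 196 @ $9.95 = $2,547.60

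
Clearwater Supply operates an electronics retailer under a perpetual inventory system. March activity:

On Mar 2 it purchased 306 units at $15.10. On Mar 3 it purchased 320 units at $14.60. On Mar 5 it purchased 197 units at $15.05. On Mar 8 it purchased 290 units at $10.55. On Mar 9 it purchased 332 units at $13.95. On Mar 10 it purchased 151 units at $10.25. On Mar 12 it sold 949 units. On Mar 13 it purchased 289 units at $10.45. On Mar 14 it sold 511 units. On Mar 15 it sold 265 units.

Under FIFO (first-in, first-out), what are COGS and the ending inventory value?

COGS = $22,844.15; ending inventory = $1,672.00

Mar 12, 949 sold [FIFO — oldest first]: 306 @ $15.10 + 320 @ $14.60 + 197 @ $15.05 + 126 @ $10.55 = $13,586.75
Mar 14, 511 sold [FIFO — oldest first]: 164 @ $10.55 + 332 @ $13.95 + 15 @ $10.25 = $6,515.35
Mar 15, 265 sold [FIFO — oldest first]: 136 @ $10.25 + 129 @ $10.45 = $2,742.05
Total COGS = $13,586.75 + $6,515.35 + $2,742.05 = $22,844.15
Ending inventory: 160 @ $10.45 = $1,672.00
Check: goods available $24,516.15 = COGS $22,844.15 + ending $1,672.00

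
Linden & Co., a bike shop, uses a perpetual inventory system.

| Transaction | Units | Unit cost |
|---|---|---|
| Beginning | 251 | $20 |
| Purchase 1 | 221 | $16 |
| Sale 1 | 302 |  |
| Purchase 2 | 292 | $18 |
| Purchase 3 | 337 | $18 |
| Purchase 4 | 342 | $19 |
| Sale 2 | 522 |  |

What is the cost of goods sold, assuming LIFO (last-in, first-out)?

COGS = $14,894

Sale 1 (302) [LIFO — newest first]: 221 @ $16 + 81 @ $20 = $5,156
Sale 2 (522) [LIFO — newest first]: 342 @ $19 + 180 @ $18 = $9,738
Total COGS = $5,156 + $9,738 = $14,894
Ending inventory: 170 @ $20 + 292 @ $18 + 157 @ $18 = $11,482
Check: goods available $26,376 = COGS $14,894 + ending $11,482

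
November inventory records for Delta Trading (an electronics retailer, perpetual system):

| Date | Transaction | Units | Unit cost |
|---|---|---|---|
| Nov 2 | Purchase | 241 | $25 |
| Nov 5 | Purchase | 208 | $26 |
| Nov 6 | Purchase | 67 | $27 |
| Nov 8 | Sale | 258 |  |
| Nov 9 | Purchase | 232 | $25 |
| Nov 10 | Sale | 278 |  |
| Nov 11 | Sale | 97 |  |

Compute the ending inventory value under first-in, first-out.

Nov 8, 258 sold [FIFO — oldest first]: 241 @ $25 + 17 @ $26 = $6,467
Nov 10, 278 sold [FIFO — oldest first]: 191 @ $26 + 67 @ $27 + 20 @ $25 = $7,275
Nov 11, 97 sold [FIFO — oldest first]: 97 @ $25 = $2,425
Total COGS = $6,467 + $7,275 + $2,425 = $16,167
Ending inventory: 115 @ $25 = $2,875

Ending inventory = $2,875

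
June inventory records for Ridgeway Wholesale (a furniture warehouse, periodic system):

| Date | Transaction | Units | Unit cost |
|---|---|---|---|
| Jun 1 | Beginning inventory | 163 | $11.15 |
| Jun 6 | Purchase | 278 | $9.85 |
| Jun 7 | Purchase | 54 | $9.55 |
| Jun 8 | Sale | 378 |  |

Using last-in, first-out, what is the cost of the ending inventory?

Ending inventory = $1,304.55

Jun 8, 378 sold [LIFO — newest first]: 54 @ $9.55 + 278 @ $9.85 + 46 @ $11.15 = $3,766.90
Ending inventory: 117 @ $11.15 = $1,304.55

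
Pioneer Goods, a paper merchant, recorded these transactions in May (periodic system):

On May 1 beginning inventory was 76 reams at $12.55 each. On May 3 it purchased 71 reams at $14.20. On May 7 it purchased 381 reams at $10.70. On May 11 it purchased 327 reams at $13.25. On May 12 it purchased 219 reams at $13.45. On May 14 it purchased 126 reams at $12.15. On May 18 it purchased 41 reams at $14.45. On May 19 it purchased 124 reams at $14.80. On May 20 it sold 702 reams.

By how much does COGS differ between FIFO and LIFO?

FIFO COGS: 76 @ $12.55 + 71 @ $14.20 + 381 @ $10.70 + 174 @ $13.25 = $8,344.20
LIFO COGS: 124 @ $14.80 + 41 @ $14.45 + 126 @ $12.15 + 219 @ $13.45 + 192 @ $13.25 = $9,448.10
Difference = |$8,344.20 − $9,448.10| = $1,103.90

$1,103.90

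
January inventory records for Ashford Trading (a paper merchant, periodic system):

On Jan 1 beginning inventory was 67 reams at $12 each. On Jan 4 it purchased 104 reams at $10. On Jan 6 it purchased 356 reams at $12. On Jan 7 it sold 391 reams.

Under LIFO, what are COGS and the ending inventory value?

COGS = $4,622; ending inventory = $1,494

Jan 7, 391 sold [LIFO — newest first]: 356 @ $12 + 35 @ $10 = $4,622
Ending inventory: 67 @ $12 + 69 @ $10 = $1,494
Check: goods available $6,116 = COGS $4,622 + ending $1,494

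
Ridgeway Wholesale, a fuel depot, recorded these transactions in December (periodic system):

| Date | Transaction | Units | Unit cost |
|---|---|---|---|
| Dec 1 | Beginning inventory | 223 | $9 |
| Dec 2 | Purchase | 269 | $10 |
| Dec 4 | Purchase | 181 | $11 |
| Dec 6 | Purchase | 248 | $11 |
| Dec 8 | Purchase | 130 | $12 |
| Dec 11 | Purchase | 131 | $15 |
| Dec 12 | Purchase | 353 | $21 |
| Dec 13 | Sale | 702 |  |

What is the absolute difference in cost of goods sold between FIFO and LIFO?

FIFO COGS: 223 @ $9 + 269 @ $10 + 181 @ $11 + 29 @ $11 = $7,007
LIFO COGS: 353 @ $21 + 131 @ $15 + 130 @ $12 + 88 @ $11 = $11,906
Difference = |$7,007 − $11,906| = $4,899

$4,899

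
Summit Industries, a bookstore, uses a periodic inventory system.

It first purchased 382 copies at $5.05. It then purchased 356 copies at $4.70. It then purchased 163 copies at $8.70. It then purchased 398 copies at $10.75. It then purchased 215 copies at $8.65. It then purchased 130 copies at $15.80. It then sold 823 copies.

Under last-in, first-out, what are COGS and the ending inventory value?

COGS = $8,888.25; ending inventory = $4,324.40

Sale 1 (823) [LIFO — newest first]: 130 @ $15.80 + 215 @ $8.65 + 398 @ $10.75 + 80 @ $8.70 = $8,888.25
Ending inventory: 382 @ $5.05 + 356 @ $4.70 + 83 @ $8.70 = $4,324.40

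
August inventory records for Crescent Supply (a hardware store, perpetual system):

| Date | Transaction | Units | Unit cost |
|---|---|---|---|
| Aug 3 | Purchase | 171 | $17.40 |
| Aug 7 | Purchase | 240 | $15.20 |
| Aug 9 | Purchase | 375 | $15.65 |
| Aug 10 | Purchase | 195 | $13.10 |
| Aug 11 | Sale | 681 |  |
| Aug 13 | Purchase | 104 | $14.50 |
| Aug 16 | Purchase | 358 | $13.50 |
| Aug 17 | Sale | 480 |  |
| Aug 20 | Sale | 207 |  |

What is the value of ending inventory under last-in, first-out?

Aug 11, 681 sold [LIFO — newest first]: 195 @ $13.10 + 375 @ $15.65 + 111 @ $15.20 = $10,110.45
Aug 17, 480 sold [LIFO — newest first]: 358 @ $13.50 + 104 @ $14.50 + 18 @ $15.20 = $6,614.60
Aug 20, 207 sold [LIFO — newest first]: 111 @ $15.20 + 96 @ $17.40 = $3,357.60
Total COGS = $10,110.45 + $6,614.60 + $3,357.60 = $20,082.65
Ending inventory: 75 @ $17.40 = $1,305.00
Check: goods available $21,387.65 = COGS $20,082.65 + ending $1,305.00

Ending inventory = $1,305.00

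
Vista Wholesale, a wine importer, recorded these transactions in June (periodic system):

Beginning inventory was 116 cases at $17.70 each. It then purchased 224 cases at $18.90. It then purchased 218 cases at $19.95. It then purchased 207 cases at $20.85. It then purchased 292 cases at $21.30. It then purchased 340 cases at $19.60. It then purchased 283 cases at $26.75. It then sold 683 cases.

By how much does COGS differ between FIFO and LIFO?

FIFO COGS: 116 @ $17.70 + 224 @ $18.90 + 218 @ $19.95 + 125 @ $20.85 = $13,242.15
LIFO COGS: 283 @ $26.75 + 340 @ $19.60 + 60 @ $21.30 = $15,512.25
Difference = |$13,242.15 − $15,512.25| = $2,270.10

$2,270.10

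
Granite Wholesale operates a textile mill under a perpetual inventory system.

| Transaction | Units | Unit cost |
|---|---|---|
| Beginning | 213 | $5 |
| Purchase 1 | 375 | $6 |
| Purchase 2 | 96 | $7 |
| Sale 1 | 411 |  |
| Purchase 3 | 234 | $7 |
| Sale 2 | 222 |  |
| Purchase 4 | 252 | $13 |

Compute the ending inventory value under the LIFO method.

Sale 1 (411) [LIFO — newest first]: 96 @ $7 + 315 @ $6 = $2,562
Sale 2 (222) [LIFO — newest first]: 222 @ $7 = $1,554
Total COGS = $2,562 + $1,554 = $4,116
Ending inventory: 213 @ $5 + 60 @ $6 + 12 @ $7 + 252 @ $13 = $4,785

Ending inventory = $4,785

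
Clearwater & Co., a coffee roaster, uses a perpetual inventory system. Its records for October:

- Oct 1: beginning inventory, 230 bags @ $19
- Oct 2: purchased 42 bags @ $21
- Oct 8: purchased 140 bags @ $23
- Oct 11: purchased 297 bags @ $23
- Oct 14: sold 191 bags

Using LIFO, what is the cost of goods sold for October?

COGS = $4,393

Oct 14, 191 sold [LIFO — newest first]: 191 @ $23 = $4,393
Ending inventory: 230 @ $19 + 42 @ $21 + 140 @ $23 + 106 @ $23 = $10,910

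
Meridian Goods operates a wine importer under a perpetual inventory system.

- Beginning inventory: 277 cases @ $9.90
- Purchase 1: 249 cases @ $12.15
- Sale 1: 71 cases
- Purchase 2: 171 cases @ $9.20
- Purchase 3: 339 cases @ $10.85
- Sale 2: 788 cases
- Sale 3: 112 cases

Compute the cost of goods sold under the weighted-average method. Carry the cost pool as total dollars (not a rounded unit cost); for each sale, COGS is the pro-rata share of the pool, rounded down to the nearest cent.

After Beginning: 277 on hand, pool $2,742.30 (≈ $9.9000 each)
After Purchase 1: 526 on hand, pool $5,767.65 (≈ $10.9651 each)
Sale 1, sell 71: 71/526 × $5,767.65 → $778.52
After Purchase 2: 626 on hand, pool $6,562.33 (≈ $10.4830 each)
After Purchase 3: 965 on hand, pool $10,240.48 (≈ $10.6119 each)
Sale 2, sell 788: 788/965 × $10,240.48 → $8,362.17
Sale 3, sell 112: 112/177 × $1,878.31 → $1,188.53
Total COGS = $778.52 + $8,362.17 + $1,188.53 = $10,329.22
Ending inventory (cost pool remaining) = $689.78
Check: goods available $11,019.00 = COGS $10,329.22 + ending $689.78

COGS = $10,329.22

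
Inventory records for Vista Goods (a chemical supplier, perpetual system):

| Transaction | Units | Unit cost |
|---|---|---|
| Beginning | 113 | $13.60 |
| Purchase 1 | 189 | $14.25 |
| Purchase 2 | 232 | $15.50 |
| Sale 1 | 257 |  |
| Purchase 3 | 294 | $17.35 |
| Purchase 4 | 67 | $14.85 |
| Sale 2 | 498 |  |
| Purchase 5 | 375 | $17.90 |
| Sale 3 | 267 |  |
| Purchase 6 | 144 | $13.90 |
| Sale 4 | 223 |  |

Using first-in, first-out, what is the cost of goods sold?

Sale 1 (257) [FIFO — oldest first]: 113 @ $13.60 + 144 @ $14.25 = $3,588.80
Sale 2 (498) [FIFO — oldest first]: 45 @ $14.25 + 232 @ $15.50 + 221 @ $17.35 = $8,071.60
Sale 3 (267) [FIFO — oldest first]: 73 @ $17.35 + 67 @ $14.85 + 127 @ $17.90 = $4,534.80
Sale 4 (223) [FIFO — oldest first]: 223 @ $17.90 = $3,991.70
Total COGS = $3,588.80 + $8,071.60 + $4,534.80 + $3,991.70 = $20,186.90
Ending inventory: 25 @ $17.90 + 144 @ $13.90 = $2,449.10

COGS = $20,186.90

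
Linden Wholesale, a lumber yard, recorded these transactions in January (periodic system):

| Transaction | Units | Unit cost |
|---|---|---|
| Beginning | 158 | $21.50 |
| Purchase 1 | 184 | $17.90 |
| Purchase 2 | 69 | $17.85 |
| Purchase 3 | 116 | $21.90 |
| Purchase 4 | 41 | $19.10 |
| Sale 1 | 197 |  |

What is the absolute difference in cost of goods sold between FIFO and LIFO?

FIFO COGS: 158 @ $21.50 + 39 @ $17.90 = $4,095.10
LIFO COGS: 41 @ $19.10 + 116 @ $21.90 + 40 @ $17.85 = $4,037.50
Difference = |$4,095.10 − $4,037.50| = $57.60

$57.60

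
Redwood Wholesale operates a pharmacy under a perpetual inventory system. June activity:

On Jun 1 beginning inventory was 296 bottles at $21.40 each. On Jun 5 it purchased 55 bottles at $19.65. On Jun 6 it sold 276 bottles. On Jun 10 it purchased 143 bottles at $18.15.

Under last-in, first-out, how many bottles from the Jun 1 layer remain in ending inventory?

75

Jun 6, 276 sold [LIFO — newest first]: 55 @ $19.65 + 221 @ $21.40 = $5,810.15
Ending inventory: 75 @ $21.40 + 143 @ $18.15 = $4,200.45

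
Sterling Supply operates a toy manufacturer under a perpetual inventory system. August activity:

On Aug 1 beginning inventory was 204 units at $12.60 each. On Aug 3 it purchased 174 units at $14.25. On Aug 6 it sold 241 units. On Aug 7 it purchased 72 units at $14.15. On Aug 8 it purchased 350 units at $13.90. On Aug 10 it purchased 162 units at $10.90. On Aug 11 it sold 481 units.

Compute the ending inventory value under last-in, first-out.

Aug 6, 241 sold [LIFO — newest first]: 174 @ $14.25 + 67 @ $12.60 = $3,323.70
Aug 11, 481 sold [LIFO — newest first]: 162 @ $10.90 + 319 @ $13.90 = $6,199.90
Total COGS = $3,323.70 + $6,199.90 = $9,523.60
Ending inventory: 137 @ $12.60 + 72 @ $14.15 + 31 @ $13.90 = $3,175.90

Ending inventory = $3,175.90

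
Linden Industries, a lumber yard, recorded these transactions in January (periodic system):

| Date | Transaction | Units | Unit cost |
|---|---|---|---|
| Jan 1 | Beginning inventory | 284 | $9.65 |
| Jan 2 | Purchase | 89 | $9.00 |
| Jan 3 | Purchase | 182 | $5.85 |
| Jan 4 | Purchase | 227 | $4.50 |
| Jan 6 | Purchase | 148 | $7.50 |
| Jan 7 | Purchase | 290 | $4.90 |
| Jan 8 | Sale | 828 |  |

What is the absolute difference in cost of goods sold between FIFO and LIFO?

$1,466.75

FIFO COGS: 284 @ $9.65 + 89 @ $9.00 + 182 @ $5.85 + 227 @ $4.50 + 46 @ $7.50 = $5,972.80
LIFO COGS: 290 @ $4.90 + 148 @ $7.50 + 227 @ $4.50 + 163 @ $5.85 = $4,506.05
Difference = |$5,972.80 − $4,506.05| = $1,466.75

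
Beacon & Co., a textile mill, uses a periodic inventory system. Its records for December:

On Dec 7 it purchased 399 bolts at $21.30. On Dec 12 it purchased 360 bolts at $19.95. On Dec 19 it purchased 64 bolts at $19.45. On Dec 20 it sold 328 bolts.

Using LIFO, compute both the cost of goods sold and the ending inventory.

COGS = $6,511.60; ending inventory = $10,413.90

Dec 20, 328 sold [LIFO — newest first]: 64 @ $19.45 + 264 @ $19.95 = $6,511.60
Ending inventory: 399 @ $21.30 + 96 @ $19.95 = $10,413.90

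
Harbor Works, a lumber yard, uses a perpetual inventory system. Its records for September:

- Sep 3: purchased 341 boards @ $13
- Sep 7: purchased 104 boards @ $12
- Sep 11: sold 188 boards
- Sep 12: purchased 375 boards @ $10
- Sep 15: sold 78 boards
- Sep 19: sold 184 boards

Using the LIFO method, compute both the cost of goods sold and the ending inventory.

COGS = $4,960; ending inventory = $4,471

Sep 11, 188 sold [LIFO — newest first]: 104 @ $12 + 84 @ $13 = $2,340
Sep 15, 78 sold [LIFO — newest first]: 78 @ $10 = $780
Sep 19, 184 sold [LIFO — newest first]: 184 @ $10 = $1,840
Total COGS = $2,340 + $780 + $1,840 = $4,960
Ending inventory: 257 @ $13 + 113 @ $10 = $4,471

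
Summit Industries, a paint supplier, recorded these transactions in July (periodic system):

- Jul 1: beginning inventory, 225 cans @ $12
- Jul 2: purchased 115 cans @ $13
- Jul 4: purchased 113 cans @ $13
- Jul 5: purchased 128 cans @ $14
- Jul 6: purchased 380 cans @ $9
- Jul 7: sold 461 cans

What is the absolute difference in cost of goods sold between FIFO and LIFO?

$1,222

FIFO COGS: 225 @ $12 + 115 @ $13 + 113 @ $13 + 8 @ $14 = $5,776
LIFO COGS: 380 @ $9 + 81 @ $14 = $4,554
Difference = |$5,776 − $4,554| = $1,222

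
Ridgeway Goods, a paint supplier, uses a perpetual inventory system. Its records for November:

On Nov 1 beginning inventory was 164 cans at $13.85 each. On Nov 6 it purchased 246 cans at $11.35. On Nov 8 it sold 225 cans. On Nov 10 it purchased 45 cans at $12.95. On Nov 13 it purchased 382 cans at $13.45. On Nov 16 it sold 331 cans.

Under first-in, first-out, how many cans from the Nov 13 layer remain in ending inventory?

281

Nov 8, 225 sold [FIFO — oldest first]: 164 @ $13.85 + 61 @ $11.35 = $2,963.75
Nov 16, 331 sold [FIFO — oldest first]: 185 @ $11.35 + 45 @ $12.95 + 101 @ $13.45 = $4,040.95
Total COGS = $2,963.75 + $4,040.95 = $7,004.70
Ending inventory: 281 @ $13.45 = $3,779.45
Check: goods available $10,784.15 = COGS $7,004.70 + ending $3,779.45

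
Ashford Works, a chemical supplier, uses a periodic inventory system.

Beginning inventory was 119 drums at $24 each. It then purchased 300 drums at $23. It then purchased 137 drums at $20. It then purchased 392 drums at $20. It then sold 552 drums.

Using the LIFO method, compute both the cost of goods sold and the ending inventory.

COGS = $11,109; ending inventory = $9,227

Sale 1 (552) [LIFO — newest first]: 392 @ $20 + 137 @ $20 + 23 @ $23 = $11,109
Ending inventory: 119 @ $24 + 277 @ $23 = $9,227
Check: goods available $20,336 = COGS $11,109 + ending $9,227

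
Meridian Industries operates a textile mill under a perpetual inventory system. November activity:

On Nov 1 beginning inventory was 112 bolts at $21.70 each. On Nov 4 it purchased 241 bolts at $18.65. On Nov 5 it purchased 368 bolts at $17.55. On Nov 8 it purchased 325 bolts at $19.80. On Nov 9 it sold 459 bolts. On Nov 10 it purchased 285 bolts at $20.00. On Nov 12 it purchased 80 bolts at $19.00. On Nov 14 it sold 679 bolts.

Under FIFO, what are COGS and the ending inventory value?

COGS = $21,658.45; ending inventory = $5,380.00

Nov 9, 459 sold [FIFO — oldest first]: 112 @ $21.70 + 241 @ $18.65 + 106 @ $17.55 = $8,785.35
Nov 14, 679 sold [FIFO — oldest first]: 262 @ $17.55 + 325 @ $19.80 + 92 @ $20.00 = $12,873.10
Total COGS = $8,785.35 + $12,873.10 = $21,658.45
Ending inventory: 193 @ $20.00 + 80 @ $19.00 = $5,380.00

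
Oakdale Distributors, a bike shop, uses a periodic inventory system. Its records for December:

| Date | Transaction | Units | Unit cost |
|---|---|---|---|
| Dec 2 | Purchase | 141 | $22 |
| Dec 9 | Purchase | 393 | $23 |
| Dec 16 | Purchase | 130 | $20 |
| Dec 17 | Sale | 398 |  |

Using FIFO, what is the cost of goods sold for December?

COGS = $9,013

Dec 17, 398 sold [FIFO — oldest first]: 141 @ $22 + 257 @ $23 = $9,013
Ending inventory: 136 @ $23 + 130 @ $20 = $5,728
Check: goods available $14,741 = COGS $9,013 + ending $5,728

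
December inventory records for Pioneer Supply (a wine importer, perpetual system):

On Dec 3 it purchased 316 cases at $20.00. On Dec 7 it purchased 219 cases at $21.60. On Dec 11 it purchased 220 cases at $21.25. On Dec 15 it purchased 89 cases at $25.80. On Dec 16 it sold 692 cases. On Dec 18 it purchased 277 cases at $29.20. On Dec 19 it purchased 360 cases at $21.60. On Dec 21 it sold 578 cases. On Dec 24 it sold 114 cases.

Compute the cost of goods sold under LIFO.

Dec 16, 692 sold [LIFO — newest first]: 89 @ $25.80 + 220 @ $21.25 + 219 @ $21.60 + 164 @ $20.00 = $14,981.60
Dec 21, 578 sold [LIFO — newest first]: 360 @ $21.60 + 218 @ $29.20 = $14,141.60
Dec 24, 114 sold [LIFO — newest first]: 59 @ $29.20 + 55 @ $20.00 = $2,822.80
Total COGS = $14,981.60 + $14,141.60 + $2,822.80 = $31,946.00
Ending inventory: 97 @ $20.00 = $1,940.00
Check: goods available $33,886.00 = COGS $31,946.00 + ending $1,940.00

COGS = $31,946.00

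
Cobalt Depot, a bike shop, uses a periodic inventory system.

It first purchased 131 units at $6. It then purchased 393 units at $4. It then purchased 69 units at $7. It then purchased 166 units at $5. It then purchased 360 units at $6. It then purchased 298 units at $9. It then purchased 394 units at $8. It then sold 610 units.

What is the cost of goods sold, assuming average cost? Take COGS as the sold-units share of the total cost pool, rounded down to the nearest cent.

COGS = $3,929.12

Sale 1, sell 610: 610/1811 × $11,665.00 → $3,929.12
Ending inventory (cost pool remaining) = $7,735.88
Check: goods available $11,665.00 = COGS $3,929.12 + ending $7,735.88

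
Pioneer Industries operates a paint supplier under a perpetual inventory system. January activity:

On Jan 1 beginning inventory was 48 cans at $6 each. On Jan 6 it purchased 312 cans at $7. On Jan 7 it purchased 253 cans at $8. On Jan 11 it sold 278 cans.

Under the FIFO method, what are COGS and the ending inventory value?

Jan 11, 278 sold [FIFO — oldest first]: 48 @ $6 + 230 @ $7 = $1,898
Ending inventory: 82 @ $7 + 253 @ $8 = $2,598

COGS = $1,898; ending inventory = $2,598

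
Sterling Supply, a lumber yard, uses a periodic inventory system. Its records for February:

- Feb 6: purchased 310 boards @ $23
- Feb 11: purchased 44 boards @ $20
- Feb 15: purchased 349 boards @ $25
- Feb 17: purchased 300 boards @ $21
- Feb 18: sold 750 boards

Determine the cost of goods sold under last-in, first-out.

Feb 18, 750 sold [LIFO — newest first]: 300 @ $21 + 349 @ $25 + 44 @ $20 + 57 @ $23 = $17,216
Ending inventory: 253 @ $23 = $5,819
Check: goods available $23,035 = COGS $17,216 + ending $5,819

COGS = $17,216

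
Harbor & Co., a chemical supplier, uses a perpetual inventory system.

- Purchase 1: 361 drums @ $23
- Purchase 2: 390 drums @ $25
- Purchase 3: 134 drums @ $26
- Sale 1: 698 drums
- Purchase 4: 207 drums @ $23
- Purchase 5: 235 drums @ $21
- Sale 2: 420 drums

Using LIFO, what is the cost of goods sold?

COGS = $26,426

Sale 1 (698) [LIFO — newest first]: 134 @ $26 + 390 @ $25 + 174 @ $23 = $17,236
Sale 2 (420) [LIFO — newest first]: 235 @ $21 + 185 @ $23 = $9,190
Total COGS = $17,236 + $9,190 = $26,426
Ending inventory: 187 @ $23 + 22 @ $23 = $4,807
Check: goods available $31,233 = COGS $26,426 + ending $4,807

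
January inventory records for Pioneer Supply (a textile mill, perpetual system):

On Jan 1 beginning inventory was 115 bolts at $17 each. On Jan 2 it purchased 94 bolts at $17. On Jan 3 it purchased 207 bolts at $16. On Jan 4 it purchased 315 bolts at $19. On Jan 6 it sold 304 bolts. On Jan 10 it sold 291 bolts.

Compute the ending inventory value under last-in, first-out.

Jan 6, 304 sold [LIFO — newest first]: 304 @ $19 = $5,776
Jan 10, 291 sold [LIFO — newest first]: 11 @ $19 + 207 @ $16 + 73 @ $17 = $4,762
Total COGS = $5,776 + $4,762 = $10,538
Ending inventory: 115 @ $17 + 21 @ $17 = $2,312

Ending inventory = $2,312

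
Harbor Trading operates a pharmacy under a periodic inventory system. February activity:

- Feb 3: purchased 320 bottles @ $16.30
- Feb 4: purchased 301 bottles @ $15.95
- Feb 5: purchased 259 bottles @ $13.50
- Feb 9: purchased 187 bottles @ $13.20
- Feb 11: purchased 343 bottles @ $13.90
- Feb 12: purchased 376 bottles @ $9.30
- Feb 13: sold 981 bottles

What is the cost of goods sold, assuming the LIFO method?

COGS = $11,745.40

Feb 13, 981 sold [LIFO — newest first]: 376 @ $9.30 + 343 @ $13.90 + 187 @ $13.20 + 75 @ $13.50 = $11,745.40
Ending inventory: 320 @ $16.30 + 301 @ $15.95 + 184 @ $13.50 = $12,500.95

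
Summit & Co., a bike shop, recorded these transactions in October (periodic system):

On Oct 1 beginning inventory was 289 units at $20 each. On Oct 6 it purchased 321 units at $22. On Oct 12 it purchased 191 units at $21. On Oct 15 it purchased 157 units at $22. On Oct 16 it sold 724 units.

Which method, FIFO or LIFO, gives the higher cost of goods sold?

LIFO

FIFO COGS: 289 @ $20 + 321 @ $22 + 114 @ $21 = $15,236
LIFO COGS: 157 @ $22 + 191 @ $21 + 321 @ $22 + 55 @ $20 = $15,627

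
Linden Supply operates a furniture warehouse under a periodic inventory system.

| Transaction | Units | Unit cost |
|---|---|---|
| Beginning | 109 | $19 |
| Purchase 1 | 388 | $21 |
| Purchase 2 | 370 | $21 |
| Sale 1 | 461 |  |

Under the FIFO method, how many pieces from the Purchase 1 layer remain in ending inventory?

Sale 1 (461) [FIFO — oldest first]: 109 @ $19 + 352 @ $21 = $9,463
Ending inventory: 36 @ $21 + 370 @ $21 = $8,526

36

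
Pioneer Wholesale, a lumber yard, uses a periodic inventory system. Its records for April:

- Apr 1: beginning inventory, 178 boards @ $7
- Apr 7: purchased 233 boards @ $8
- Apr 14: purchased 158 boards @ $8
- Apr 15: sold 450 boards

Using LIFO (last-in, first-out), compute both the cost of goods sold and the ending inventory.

Apr 15, 450 sold [LIFO — newest first]: 158 @ $8 + 233 @ $8 + 59 @ $7 = $3,541
Ending inventory: 119 @ $7 = $833

COGS = $3,541; ending inventory = $833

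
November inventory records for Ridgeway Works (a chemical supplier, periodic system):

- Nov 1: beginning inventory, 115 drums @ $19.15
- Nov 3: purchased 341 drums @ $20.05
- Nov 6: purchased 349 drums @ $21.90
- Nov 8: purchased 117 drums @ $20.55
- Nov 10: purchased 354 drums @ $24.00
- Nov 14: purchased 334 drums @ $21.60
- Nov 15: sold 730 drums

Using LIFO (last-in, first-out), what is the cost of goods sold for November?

Nov 15, 730 sold [LIFO — newest first]: 334 @ $21.60 + 354 @ $24.00 + 42 @ $20.55 = $16,573.50
Ending inventory: 115 @ $19.15 + 341 @ $20.05 + 349 @ $21.90 + 75 @ $20.55 = $18,223.65
Check: goods available $34,797.15 = COGS $16,573.50 + ending $18,223.65

COGS = $16,573.50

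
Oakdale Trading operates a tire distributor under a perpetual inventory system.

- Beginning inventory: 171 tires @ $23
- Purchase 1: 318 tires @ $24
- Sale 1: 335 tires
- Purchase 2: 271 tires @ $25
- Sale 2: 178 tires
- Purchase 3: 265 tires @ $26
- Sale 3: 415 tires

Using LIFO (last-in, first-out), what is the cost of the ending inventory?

Sale 1 (335) [LIFO — newest first]: 318 @ $24 + 17 @ $23 = $8,023
Sale 2 (178) [LIFO — newest first]: 178 @ $25 = $4,450
Sale 3 (415) [LIFO — newest first]: 265 @ $26 + 93 @ $25 + 57 @ $23 = $10,526
Total COGS = $8,023 + $4,450 + $10,526 = $22,999
Ending inventory: 97 @ $23 = $2,231

Ending inventory = $2,231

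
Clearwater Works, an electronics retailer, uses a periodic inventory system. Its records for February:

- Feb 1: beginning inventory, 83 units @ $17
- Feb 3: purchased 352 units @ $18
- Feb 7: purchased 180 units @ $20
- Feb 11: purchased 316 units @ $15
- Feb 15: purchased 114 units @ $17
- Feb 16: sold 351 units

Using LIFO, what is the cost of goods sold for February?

Feb 16, 351 sold [LIFO — newest first]: 114 @ $17 + 237 @ $15 = $5,493
Ending inventory: 83 @ $17 + 352 @ $18 + 180 @ $20 + 79 @ $15 = $12,532
Check: goods available $18,025 = COGS $5,493 + ending $12,532

COGS = $5,493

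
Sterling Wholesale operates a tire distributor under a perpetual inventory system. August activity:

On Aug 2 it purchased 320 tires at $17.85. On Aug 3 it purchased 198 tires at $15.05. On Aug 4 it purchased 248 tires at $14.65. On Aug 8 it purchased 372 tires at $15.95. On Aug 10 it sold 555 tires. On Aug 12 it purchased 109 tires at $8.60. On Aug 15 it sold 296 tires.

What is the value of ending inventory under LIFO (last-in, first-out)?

Ending inventory = $6,855.80

Aug 10, 555 sold [LIFO — newest first]: 372 @ $15.95 + 183 @ $14.65 = $8,614.35
Aug 15, 296 sold [LIFO — newest first]: 109 @ $8.60 + 65 @ $14.65 + 122 @ $15.05 = $3,725.75
Total COGS = $8,614.35 + $3,725.75 = $12,340.10
Ending inventory: 320 @ $17.85 + 76 @ $15.05 = $6,855.80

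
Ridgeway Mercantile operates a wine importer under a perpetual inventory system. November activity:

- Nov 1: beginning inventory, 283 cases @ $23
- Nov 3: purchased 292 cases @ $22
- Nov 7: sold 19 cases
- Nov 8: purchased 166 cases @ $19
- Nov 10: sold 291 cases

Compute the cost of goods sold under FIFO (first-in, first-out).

Nov 7, 19 sold [FIFO — oldest first]: 19 @ $23 = $437
Nov 10, 291 sold [FIFO — oldest first]: 264 @ $23 + 27 @ $22 = $6,666
Total COGS = $437 + $6,666 = $7,103
Ending inventory: 265 @ $22 + 166 @ $19 = $8,984

COGS = $7,103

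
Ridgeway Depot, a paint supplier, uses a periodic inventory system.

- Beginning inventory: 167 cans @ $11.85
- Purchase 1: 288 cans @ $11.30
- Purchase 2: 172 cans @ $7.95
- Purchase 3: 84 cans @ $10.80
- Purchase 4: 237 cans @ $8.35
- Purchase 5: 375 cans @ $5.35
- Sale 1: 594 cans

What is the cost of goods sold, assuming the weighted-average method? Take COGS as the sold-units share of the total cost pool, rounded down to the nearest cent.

Sale 1, sell 594: 594/1323 × $11,493.15 → $5,160.18
Ending inventory (cost pool remaining) = $6,332.97

COGS = $5,160.18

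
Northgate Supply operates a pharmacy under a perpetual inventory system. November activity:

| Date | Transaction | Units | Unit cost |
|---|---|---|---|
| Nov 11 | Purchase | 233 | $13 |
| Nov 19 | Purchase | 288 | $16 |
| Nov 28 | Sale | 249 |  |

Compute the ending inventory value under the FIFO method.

Nov 28, 249 sold [FIFO — oldest first]: 233 @ $13 + 16 @ $16 = $3,285
Ending inventory: 272 @ $16 = $4,352

Ending inventory = $4,352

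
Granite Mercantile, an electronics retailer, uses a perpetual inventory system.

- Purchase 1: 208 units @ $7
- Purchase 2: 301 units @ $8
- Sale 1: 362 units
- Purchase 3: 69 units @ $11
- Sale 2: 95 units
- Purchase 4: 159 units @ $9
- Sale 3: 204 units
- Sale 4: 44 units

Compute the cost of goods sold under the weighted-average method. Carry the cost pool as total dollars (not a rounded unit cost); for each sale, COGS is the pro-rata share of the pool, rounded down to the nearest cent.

COGS = $5,770.42

After Purchase 1: 208 on hand, pool $1,456.00 (≈ $7.0000 each)
After Purchase 2: 509 on hand, pool $3,864.00 (≈ $7.5914 each)
Sale 1, sell 362: 362/509 × $3,864.00 → $2,748.07
After Purchase 3: 216 on hand, pool $1,874.93 (≈ $8.6802 each)
Sale 2, sell 95: 95/216 × $1,874.93 → $824.62
After Purchase 4: 280 on hand, pool $2,481.31 (≈ $8.8618 each)
Sale 3, sell 204: 204/280 × $2,481.31 → $1,807.81
Sale 4, sell 44: 44/76 × $673.50 → $389.92
Total COGS = $2,748.07 + $824.62 + $1,807.81 + $389.92 = $5,770.42
Ending inventory (cost pool remaining) = $283.58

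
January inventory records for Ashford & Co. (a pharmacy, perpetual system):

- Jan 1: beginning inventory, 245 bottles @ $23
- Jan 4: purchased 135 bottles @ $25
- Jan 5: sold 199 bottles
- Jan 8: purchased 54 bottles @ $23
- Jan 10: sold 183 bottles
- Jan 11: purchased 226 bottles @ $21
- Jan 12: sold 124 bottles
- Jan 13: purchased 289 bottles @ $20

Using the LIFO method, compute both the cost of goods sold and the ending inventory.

Jan 5, 199 sold [LIFO — newest first]: 135 @ $25 + 64 @ $23 = $4,847
Jan 10, 183 sold [LIFO — newest first]: 54 @ $23 + 129 @ $23 = $4,209
Jan 12, 124 sold [LIFO — newest first]: 124 @ $21 = $2,604
Total COGS = $4,847 + $4,209 + $2,604 = $11,660
Ending inventory: 52 @ $23 + 102 @ $21 + 289 @ $20 = $9,118

COGS = $11,660; ending inventory = $9,118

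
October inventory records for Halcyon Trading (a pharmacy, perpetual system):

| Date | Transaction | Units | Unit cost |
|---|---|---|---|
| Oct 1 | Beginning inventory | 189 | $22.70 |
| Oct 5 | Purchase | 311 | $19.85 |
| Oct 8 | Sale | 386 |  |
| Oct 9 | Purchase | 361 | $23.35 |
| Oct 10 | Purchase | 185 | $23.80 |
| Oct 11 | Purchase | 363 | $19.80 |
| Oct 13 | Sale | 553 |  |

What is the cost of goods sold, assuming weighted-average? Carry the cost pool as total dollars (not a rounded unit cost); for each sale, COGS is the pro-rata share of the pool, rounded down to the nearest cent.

COGS = $20,189.58

After Oct 1: 189 on hand, pool $4,290.30 (≈ $22.7000 each)
After Oct 5: 500 on hand, pool $10,463.65 (≈ $20.9273 each)
Oct 8, sell 386: 386/500 × $10,463.65 → $8,077.93
After Oct 9: 475 on hand, pool $10,815.07 (≈ $22.7686 each)
After Oct 10: 660 on hand, pool $15,218.07 (≈ $23.0577 each)
After Oct 11: 1023 on hand, pool $22,405.47 (≈ $21.9017 each)
Oct 13, sell 553: 553/1023 × $22,405.47 → $12,111.65
Total COGS = $8,077.93 + $12,111.65 = $20,189.58
Ending inventory (cost pool remaining) = $10,293.82
Check: goods available $30,483.40 = COGS $20,189.58 + ending $10,293.82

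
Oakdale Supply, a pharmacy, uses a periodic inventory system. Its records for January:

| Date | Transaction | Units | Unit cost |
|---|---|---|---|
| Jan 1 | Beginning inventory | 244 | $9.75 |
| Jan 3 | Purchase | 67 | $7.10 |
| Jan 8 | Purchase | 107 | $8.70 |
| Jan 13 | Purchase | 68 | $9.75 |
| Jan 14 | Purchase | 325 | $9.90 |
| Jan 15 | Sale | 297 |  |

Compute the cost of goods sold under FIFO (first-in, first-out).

Jan 15, 297 sold [FIFO — oldest first]: 244 @ $9.75 + 53 @ $7.10 = $2,755.30
Ending inventory: 14 @ $7.10 + 107 @ $8.70 + 68 @ $9.75 + 325 @ $9.90 = $4,910.80

COGS = $2,755.30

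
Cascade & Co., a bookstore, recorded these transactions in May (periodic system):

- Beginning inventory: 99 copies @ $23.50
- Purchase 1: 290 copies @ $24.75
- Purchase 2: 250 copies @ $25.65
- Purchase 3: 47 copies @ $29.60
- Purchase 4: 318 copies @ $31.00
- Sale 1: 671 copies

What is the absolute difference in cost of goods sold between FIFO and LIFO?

$2,184.00

FIFO COGS: 99 @ $23.50 + 290 @ $24.75 + 250 @ $25.65 + 32 @ $29.60 = $16,863.70
LIFO COGS: 318 @ $31.00 + 47 @ $29.60 + 250 @ $25.65 + 56 @ $24.75 = $19,047.70
Difference = |$16,863.70 − $19,047.70| = $2,184.00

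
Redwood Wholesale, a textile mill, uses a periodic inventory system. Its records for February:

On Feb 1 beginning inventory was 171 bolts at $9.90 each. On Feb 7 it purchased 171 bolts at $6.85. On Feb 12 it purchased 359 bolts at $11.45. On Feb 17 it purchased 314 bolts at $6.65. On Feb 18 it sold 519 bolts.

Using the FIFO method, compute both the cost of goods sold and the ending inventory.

COGS = $4,890.90; ending inventory = $4,172.00

Feb 18, 519 sold [FIFO — oldest first]: 171 @ $9.90 + 171 @ $6.85 + 177 @ $11.45 = $4,890.90
Ending inventory: 182 @ $11.45 + 314 @ $6.65 = $4,172.00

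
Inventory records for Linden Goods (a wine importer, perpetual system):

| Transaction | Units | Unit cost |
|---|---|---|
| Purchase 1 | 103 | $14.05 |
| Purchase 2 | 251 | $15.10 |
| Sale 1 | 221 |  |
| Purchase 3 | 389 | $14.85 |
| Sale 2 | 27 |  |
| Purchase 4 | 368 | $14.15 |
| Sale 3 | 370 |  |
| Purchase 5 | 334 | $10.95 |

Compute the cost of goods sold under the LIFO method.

COGS = $8,974.95

Sale 1 (221) [LIFO — newest first]: 221 @ $15.10 = $3,337.10
Sale 2 (27) [LIFO — newest first]: 27 @ $14.85 = $400.95
Sale 3 (370) [LIFO — newest first]: 368 @ $14.15 + 2 @ $14.85 = $5,236.90
Total COGS = $3,337.10 + $400.95 + $5,236.90 = $8,974.95
Ending inventory: 103 @ $14.05 + 30 @ $15.10 + 360 @ $14.85 + 334 @ $10.95 = $10,903.45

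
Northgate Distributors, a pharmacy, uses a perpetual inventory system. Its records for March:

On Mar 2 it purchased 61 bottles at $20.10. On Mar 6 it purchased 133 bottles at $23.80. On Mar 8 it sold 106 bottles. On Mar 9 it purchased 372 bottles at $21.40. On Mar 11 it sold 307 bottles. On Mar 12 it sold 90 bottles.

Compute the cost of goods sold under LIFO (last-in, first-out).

COGS = $11,078.60

Mar 8, 106 sold [LIFO — newest first]: 106 @ $23.80 = $2,522.80
Mar 11, 307 sold [LIFO — newest first]: 307 @ $21.40 = $6,569.80
Mar 12, 90 sold [LIFO — newest first]: 65 @ $21.40 + 25 @ $23.80 = $1,986.00
Total COGS = $2,522.80 + $6,569.80 + $1,986.00 = $11,078.60
Ending inventory: 61 @ $20.10 + 2 @ $23.80 = $1,273.70
Check: goods available $12,352.30 = COGS $11,078.60 + ending $1,273.70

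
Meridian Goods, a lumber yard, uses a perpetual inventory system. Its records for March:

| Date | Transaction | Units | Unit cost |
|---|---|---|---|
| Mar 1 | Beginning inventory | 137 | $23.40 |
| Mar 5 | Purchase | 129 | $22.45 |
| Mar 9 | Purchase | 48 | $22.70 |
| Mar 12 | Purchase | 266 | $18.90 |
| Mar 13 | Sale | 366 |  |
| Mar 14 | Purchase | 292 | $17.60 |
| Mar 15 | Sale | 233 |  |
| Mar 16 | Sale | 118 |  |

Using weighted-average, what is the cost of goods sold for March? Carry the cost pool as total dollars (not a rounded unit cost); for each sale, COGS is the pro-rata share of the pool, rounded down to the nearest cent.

After Mar 1: 137 on hand, pool $3,205.80 (≈ $23.4000 each)
After Mar 5: 266 on hand, pool $6,101.85 (≈ $22.9393 each)
After Mar 9: 314 on hand, pool $7,191.45 (≈ $22.9027 each)
After Mar 12: 580 on hand, pool $12,218.85 (≈ $21.0670 each)
Mar 13, sell 366: 366/580 × $12,218.85 → $7,710.51
After Mar 14: 506 on hand, pool $9,647.54 (≈ $19.0663 each)
Mar 15, sell 233: 233/506 × $9,647.54 → $4,442.44
Mar 16, sell 118: 118/273 × $5,205.10 → $2,249.82
Total COGS = $7,710.51 + $4,442.44 + $2,249.82 = $14,402.77
Ending inventory (cost pool remaining) = $2,955.28

COGS = $14,402.77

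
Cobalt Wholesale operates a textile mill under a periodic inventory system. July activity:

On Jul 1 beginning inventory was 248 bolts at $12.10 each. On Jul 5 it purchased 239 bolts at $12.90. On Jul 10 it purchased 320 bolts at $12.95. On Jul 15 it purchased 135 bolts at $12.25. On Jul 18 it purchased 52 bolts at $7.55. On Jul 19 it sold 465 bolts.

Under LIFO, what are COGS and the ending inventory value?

COGS = $5,646.45; ending inventory = $6,627.80

Jul 19, 465 sold [LIFO — newest first]: 52 @ $7.55 + 135 @ $12.25 + 278 @ $12.95 = $5,646.45
Ending inventory: 248 @ $12.10 + 239 @ $12.90 + 42 @ $12.95 = $6,627.80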